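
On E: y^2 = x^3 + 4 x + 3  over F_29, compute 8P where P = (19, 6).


k = 8 = 1000_2 (binary, LSB first: 0001)
Double-and-add from P = (19, 6):
  bit 0 = 0: acc unchanged = O
  bit 1 = 0: acc unchanged = O
  bit 2 = 0: acc unchanged = O
  bit 3 = 1: acc = O + (19, 23) = (19, 23)

8P = (19, 23)


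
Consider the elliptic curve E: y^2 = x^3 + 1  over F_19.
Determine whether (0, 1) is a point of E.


Check whether y^2 = x^3 + 0 x + 1 (mod 19) for (x, y) = (0, 1).
LHS: y^2 = 1^2 mod 19 = 1
RHS: x^3 + 0 x + 1 = 0^3 + 0*0 + 1 mod 19 = 1
LHS = RHS

Yes, on the curve


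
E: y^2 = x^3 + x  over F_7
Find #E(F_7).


For each x in F_7, count y with y^2 = x^3 + 1 x + 0 mod 7:
  x = 0: RHS = 0, y in [0]  -> 1 point(s)
  x = 1: RHS = 2, y in [3, 4]  -> 2 point(s)
  x = 3: RHS = 2, y in [3, 4]  -> 2 point(s)
  x = 5: RHS = 4, y in [2, 5]  -> 2 point(s)
Affine points: 7. Add the point at infinity: total = 8.

#E(F_7) = 8


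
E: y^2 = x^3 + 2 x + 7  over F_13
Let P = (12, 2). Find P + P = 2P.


Doubling: s = (3 x1^2 + a) / (2 y1)
s = (3*12^2 + 2) / (2*2) mod 13 = 11
x3 = s^2 - 2 x1 mod 13 = 11^2 - 2*12 = 6
y3 = s (x1 - x3) - y1 mod 13 = 11 * (12 - 6) - 2 = 12

2P = (6, 12)


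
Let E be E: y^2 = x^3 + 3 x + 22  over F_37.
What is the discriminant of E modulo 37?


4 a^3 + 27 b^2 = 4*3^3 + 27*22^2 = 108 + 13068 = 13176
Delta = -16 * (13176) = -210816
Delta mod 37 = 10

Delta = 10 (mod 37)


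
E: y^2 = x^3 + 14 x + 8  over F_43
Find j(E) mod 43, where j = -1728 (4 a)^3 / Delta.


Delta = -16(4 a^3 + 27 b^2) mod 43 = 40
-1728 * (4 a)^3 = -1728 * (4*14)^3 mod 43 = 11
j = 11 * 40^(-1) mod 43 = 25

j = 25 (mod 43)


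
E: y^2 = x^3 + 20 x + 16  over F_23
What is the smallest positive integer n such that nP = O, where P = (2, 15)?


Compute successive multiples of P until we hit O:
  1P = (2, 15)
  2P = (0, 4)
  3P = (11, 16)
  4P = (12, 12)
  5P = (13, 9)
  6P = (14, 2)
  7P = (16, 4)
  8P = (17, 5)
  ... (continuing to 21P)
  21P = O

ord(P) = 21


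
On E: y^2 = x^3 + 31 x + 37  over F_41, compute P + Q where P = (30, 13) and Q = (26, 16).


P != Q, so use the chord formula.
s = (y2 - y1) / (x2 - x1) = (3) / (37) mod 41 = 30
x3 = s^2 - x1 - x2 mod 41 = 30^2 - 30 - 26 = 24
y3 = s (x1 - x3) - y1 mod 41 = 30 * (30 - 24) - 13 = 3

P + Q = (24, 3)


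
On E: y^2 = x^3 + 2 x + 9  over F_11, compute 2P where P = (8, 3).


k = 2 = 10_2 (binary, LSB first: 01)
Double-and-add from P = (8, 3):
  bit 0 = 0: acc unchanged = O
  bit 1 = 1: acc = O + (4, 9) = (4, 9)

2P = (4, 9)


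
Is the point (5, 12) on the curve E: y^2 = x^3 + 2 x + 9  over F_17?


Check whether y^2 = x^3 + 2 x + 9 (mod 17) for (x, y) = (5, 12).
LHS: y^2 = 12^2 mod 17 = 8
RHS: x^3 + 2 x + 9 = 5^3 + 2*5 + 9 mod 17 = 8
LHS = RHS

Yes, on the curve


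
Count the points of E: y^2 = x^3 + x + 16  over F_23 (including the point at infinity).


For each x in F_23, count y with y^2 = x^3 + 1 x + 16 mod 23:
  x = 0: RHS = 16, y in [4, 19]  -> 2 point(s)
  x = 1: RHS = 18, y in [8, 15]  -> 2 point(s)
  x = 2: RHS = 3, y in [7, 16]  -> 2 point(s)
  x = 3: RHS = 0, y in [0]  -> 1 point(s)
  x = 5: RHS = 8, y in [10, 13]  -> 2 point(s)
  x = 6: RHS = 8, y in [10, 13]  -> 2 point(s)
  x = 9: RHS = 18, y in [8, 15]  -> 2 point(s)
  x = 11: RHS = 1, y in [1, 22]  -> 2 point(s)
  x = 12: RHS = 8, y in [10, 13]  -> 2 point(s)
  x = 13: RHS = 18, y in [8, 15]  -> 2 point(s)
  x = 15: RHS = 2, y in [5, 18]  -> 2 point(s)
  x = 17: RHS = 1, y in [1, 22]  -> 2 point(s)
  x = 18: RHS = 1, y in [1, 22]  -> 2 point(s)
  x = 20: RHS = 9, y in [3, 20]  -> 2 point(s)
  x = 21: RHS = 6, y in [11, 12]  -> 2 point(s)
Affine points: 29. Add the point at infinity: total = 30.

#E(F_23) = 30


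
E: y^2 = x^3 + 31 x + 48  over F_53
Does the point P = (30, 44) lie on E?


Check whether y^2 = x^3 + 31 x + 48 (mod 53) for (x, y) = (30, 44).
LHS: y^2 = 44^2 mod 53 = 28
RHS: x^3 + 31 x + 48 = 30^3 + 31*30 + 48 mod 53 = 47
LHS != RHS

No, not on the curve


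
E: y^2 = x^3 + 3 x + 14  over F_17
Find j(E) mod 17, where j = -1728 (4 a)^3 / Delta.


Delta = -16(4 a^3 + 27 b^2) mod 17 = 11
-1728 * (4 a)^3 = -1728 * (4*3)^3 mod 17 = 15
j = 15 * 11^(-1) mod 17 = 6

j = 6 (mod 17)


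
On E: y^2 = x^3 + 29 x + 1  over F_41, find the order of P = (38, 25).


Compute successive multiples of P until we hit O:
  1P = (38, 25)
  2P = (27, 7)
  3P = (19, 21)
  4P = (23, 17)
  5P = (16, 25)
  6P = (28, 16)
  7P = (0, 1)
  8P = (26, 2)
  ... (continuing to 25P)
  25P = O

ord(P) = 25


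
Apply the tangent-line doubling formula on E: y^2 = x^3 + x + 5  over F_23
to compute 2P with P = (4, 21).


Doubling: s = (3 x1^2 + a) / (2 y1)
s = (3*4^2 + 1) / (2*21) mod 23 = 5
x3 = s^2 - 2 x1 mod 23 = 5^2 - 2*4 = 17
y3 = s (x1 - x3) - y1 mod 23 = 5 * (4 - 17) - 21 = 6

2P = (17, 6)


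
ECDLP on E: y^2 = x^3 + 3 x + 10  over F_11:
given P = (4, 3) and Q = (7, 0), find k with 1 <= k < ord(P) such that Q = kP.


Enumerate multiples of P until we hit Q = (7, 0):
  1P = (4, 3)
  2P = (1, 6)
  3P = (7, 0)
Match found at i = 3.

k = 3


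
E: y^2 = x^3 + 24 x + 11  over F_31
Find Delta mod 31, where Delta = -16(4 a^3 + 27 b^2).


4 a^3 + 27 b^2 = 4*24^3 + 27*11^2 = 55296 + 3267 = 58563
Delta = -16 * (58563) = -937008
Delta mod 31 = 29

Delta = 29 (mod 31)


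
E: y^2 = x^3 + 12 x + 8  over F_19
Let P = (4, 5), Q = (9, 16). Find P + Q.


P != Q, so use the chord formula.
s = (y2 - y1) / (x2 - x1) = (11) / (5) mod 19 = 6
x3 = s^2 - x1 - x2 mod 19 = 6^2 - 4 - 9 = 4
y3 = s (x1 - x3) - y1 mod 19 = 6 * (4 - 4) - 5 = 14

P + Q = (4, 14)


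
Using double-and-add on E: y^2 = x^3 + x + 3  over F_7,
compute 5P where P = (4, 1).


k = 5 = 101_2 (binary, LSB first: 101)
Double-and-add from P = (4, 1):
  bit 0 = 1: acc = O + (4, 1) = (4, 1)
  bit 1 = 0: acc unchanged = (4, 1)
  bit 2 = 1: acc = (4, 1) + (6, 1) = (4, 6)

5P = (4, 6)


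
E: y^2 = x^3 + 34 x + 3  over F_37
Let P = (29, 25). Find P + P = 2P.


Doubling: s = (3 x1^2 + a) / (2 y1)
s = (3*29^2 + 34) / (2*25) mod 37 = 6
x3 = s^2 - 2 x1 mod 37 = 6^2 - 2*29 = 15
y3 = s (x1 - x3) - y1 mod 37 = 6 * (29 - 15) - 25 = 22

2P = (15, 22)


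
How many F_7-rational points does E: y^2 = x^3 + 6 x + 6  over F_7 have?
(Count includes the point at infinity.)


For each x in F_7, count y with y^2 = x^3 + 6 x + 6 mod 7:
  x = 3: RHS = 2, y in [3, 4]  -> 2 point(s)
  x = 5: RHS = 0, y in [0]  -> 1 point(s)
Affine points: 3. Add the point at infinity: total = 4.

#E(F_7) = 4


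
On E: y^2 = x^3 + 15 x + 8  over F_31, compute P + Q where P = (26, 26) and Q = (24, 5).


P != Q, so use the chord formula.
s = (y2 - y1) / (x2 - x1) = (10) / (29) mod 31 = 26
x3 = s^2 - x1 - x2 mod 31 = 26^2 - 26 - 24 = 6
y3 = s (x1 - x3) - y1 mod 31 = 26 * (26 - 6) - 26 = 29

P + Q = (6, 29)


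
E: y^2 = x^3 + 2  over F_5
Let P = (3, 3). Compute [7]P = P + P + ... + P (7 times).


k = 7 = 111_2 (binary, LSB first: 111)
Double-and-add from P = (3, 3):
  bit 0 = 1: acc = O + (3, 3) = (3, 3)
  bit 1 = 1: acc = (3, 3) + (3, 2) = O
  bit 2 = 1: acc = O + (3, 3) = (3, 3)

7P = (3, 3)


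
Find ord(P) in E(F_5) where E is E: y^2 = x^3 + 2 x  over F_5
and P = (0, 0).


Compute successive multiples of P until we hit O:
  1P = (0, 0)
  2P = O

ord(P) = 2


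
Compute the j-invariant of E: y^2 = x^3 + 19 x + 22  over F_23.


Delta = -16(4 a^3 + 27 b^2) mod 23 = 7
-1728 * (4 a)^3 = -1728 * (4*19)^3 mod 23 = 6
j = 6 * 7^(-1) mod 23 = 14

j = 14 (mod 23)


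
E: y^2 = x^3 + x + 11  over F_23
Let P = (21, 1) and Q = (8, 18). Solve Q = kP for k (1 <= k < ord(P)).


Enumerate multiples of P until we hit Q = (8, 18):
  1P = (21, 1)
  2P = (6, 16)
  3P = (20, 21)
  4P = (14, 20)
  5P = (1, 17)
  6P = (9, 17)
  7P = (5, 16)
  8P = (3, 8)
  9P = (12, 7)
  10P = (16, 11)
  11P = (13, 6)
  12P = (7, 19)
  13P = (22, 20)
  14P = (19, 14)
  15P = (8, 18)
Match found at i = 15.

k = 15


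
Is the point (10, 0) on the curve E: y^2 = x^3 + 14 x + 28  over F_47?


Check whether y^2 = x^3 + 14 x + 28 (mod 47) for (x, y) = (10, 0).
LHS: y^2 = 0^2 mod 47 = 0
RHS: x^3 + 14 x + 28 = 10^3 + 14*10 + 28 mod 47 = 40
LHS != RHS

No, not on the curve


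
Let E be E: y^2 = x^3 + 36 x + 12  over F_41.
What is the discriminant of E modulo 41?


4 a^3 + 27 b^2 = 4*36^3 + 27*12^2 = 186624 + 3888 = 190512
Delta = -16 * (190512) = -3048192
Delta mod 41 = 35

Delta = 35 (mod 41)


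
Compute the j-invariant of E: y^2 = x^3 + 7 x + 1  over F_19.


Delta = -16(4 a^3 + 27 b^2) mod 19 = 17
-1728 * (4 a)^3 = -1728 * (4*7)^3 mod 19 = 7
j = 7 * 17^(-1) mod 19 = 6

j = 6 (mod 19)


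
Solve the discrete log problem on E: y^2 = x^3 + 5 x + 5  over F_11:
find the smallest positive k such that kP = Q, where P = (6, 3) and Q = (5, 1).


Enumerate multiples of P until we hit Q = (5, 1):
  1P = (6, 3)
  2P = (2, 10)
  3P = (4, 10)
  4P = (5, 10)
  5P = (5, 1)
Match found at i = 5.

k = 5


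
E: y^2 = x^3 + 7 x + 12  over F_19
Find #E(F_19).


For each x in F_19, count y with y^2 = x^3 + 7 x + 12 mod 19:
  x = 1: RHS = 1, y in [1, 18]  -> 2 point(s)
  x = 4: RHS = 9, y in [3, 16]  -> 2 point(s)
  x = 5: RHS = 1, y in [1, 18]  -> 2 point(s)
  x = 6: RHS = 4, y in [2, 17]  -> 2 point(s)
  x = 7: RHS = 5, y in [9, 10]  -> 2 point(s)
  x = 9: RHS = 6, y in [5, 14]  -> 2 point(s)
  x = 12: RHS = 0, y in [0]  -> 1 point(s)
  x = 13: RHS = 1, y in [1, 18]  -> 2 point(s)
  x = 14: RHS = 4, y in [2, 17]  -> 2 point(s)
  x = 17: RHS = 9, y in [3, 16]  -> 2 point(s)
  x = 18: RHS = 4, y in [2, 17]  -> 2 point(s)
Affine points: 21. Add the point at infinity: total = 22.

#E(F_19) = 22


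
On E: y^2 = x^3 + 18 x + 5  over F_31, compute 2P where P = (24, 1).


Doubling: s = (3 x1^2 + a) / (2 y1)
s = (3*24^2 + 18) / (2*1) mod 31 = 5
x3 = s^2 - 2 x1 mod 31 = 5^2 - 2*24 = 8
y3 = s (x1 - x3) - y1 mod 31 = 5 * (24 - 8) - 1 = 17

2P = (8, 17)


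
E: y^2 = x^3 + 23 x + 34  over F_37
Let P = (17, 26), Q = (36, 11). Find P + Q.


P != Q, so use the chord formula.
s = (y2 - y1) / (x2 - x1) = (22) / (19) mod 37 = 7
x3 = s^2 - x1 - x2 mod 37 = 7^2 - 17 - 36 = 33
y3 = s (x1 - x3) - y1 mod 37 = 7 * (17 - 33) - 26 = 10

P + Q = (33, 10)


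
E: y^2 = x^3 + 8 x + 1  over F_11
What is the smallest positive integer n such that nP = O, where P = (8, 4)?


Compute successive multiples of P until we hit O:
  1P = (8, 4)
  2P = (4, 8)
  3P = (0, 10)
  4P = (7, 9)
  5P = (10, 6)
  6P = (5, 10)
  7P = (2, 6)
  8P = (6, 10)
  ... (continuing to 17P)
  17P = O

ord(P) = 17


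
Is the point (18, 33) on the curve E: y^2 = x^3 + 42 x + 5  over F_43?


Check whether y^2 = x^3 + 42 x + 5 (mod 43) for (x, y) = (18, 33).
LHS: y^2 = 33^2 mod 43 = 14
RHS: x^3 + 42 x + 5 = 18^3 + 42*18 + 5 mod 43 = 14
LHS = RHS

Yes, on the curve


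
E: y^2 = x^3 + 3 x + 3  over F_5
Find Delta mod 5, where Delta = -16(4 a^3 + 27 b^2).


4 a^3 + 27 b^2 = 4*3^3 + 27*3^2 = 108 + 243 = 351
Delta = -16 * (351) = -5616
Delta mod 5 = 4

Delta = 4 (mod 5)


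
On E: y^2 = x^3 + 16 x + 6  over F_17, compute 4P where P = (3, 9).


k = 4 = 100_2 (binary, LSB first: 001)
Double-and-add from P = (3, 9):
  bit 0 = 0: acc unchanged = O
  bit 1 = 0: acc unchanged = O
  bit 2 = 1: acc = O + (7, 11) = (7, 11)

4P = (7, 11)


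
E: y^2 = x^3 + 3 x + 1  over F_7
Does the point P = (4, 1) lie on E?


Check whether y^2 = x^3 + 3 x + 1 (mod 7) for (x, y) = (4, 1).
LHS: y^2 = 1^2 mod 7 = 1
RHS: x^3 + 3 x + 1 = 4^3 + 3*4 + 1 mod 7 = 0
LHS != RHS

No, not on the curve


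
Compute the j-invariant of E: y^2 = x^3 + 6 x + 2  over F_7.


Delta = -16(4 a^3 + 27 b^2) mod 7 = 2
-1728 * (4 a)^3 = -1728 * (4*6)^3 mod 7 = 6
j = 6 * 2^(-1) mod 7 = 3

j = 3 (mod 7)


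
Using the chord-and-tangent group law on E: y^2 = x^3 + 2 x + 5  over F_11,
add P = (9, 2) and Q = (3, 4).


P != Q, so use the chord formula.
s = (y2 - y1) / (x2 - x1) = (2) / (5) mod 11 = 7
x3 = s^2 - x1 - x2 mod 11 = 7^2 - 9 - 3 = 4
y3 = s (x1 - x3) - y1 mod 11 = 7 * (9 - 4) - 2 = 0

P + Q = (4, 0)


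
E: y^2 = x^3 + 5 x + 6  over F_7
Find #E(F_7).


For each x in F_7, count y with y^2 = x^3 + 5 x + 6 mod 7:
  x = 5: RHS = 2, y in [3, 4]  -> 2 point(s)
  x = 6: RHS = 0, y in [0]  -> 1 point(s)
Affine points: 3. Add the point at infinity: total = 4.

#E(F_7) = 4


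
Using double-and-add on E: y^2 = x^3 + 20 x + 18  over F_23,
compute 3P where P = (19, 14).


k = 3 = 11_2 (binary, LSB first: 11)
Double-and-add from P = (19, 14):
  bit 0 = 1: acc = O + (19, 14) = (19, 14)
  bit 1 = 1: acc = (19, 14) + (20, 0) = (19, 9)

3P = (19, 9)


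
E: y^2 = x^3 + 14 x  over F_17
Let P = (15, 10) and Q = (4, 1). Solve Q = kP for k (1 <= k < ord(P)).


Enumerate multiples of P until we hit Q = (4, 1):
  1P = (15, 10)
  2P = (13, 13)
  3P = (4, 16)
  4P = (16, 6)
  5P = (2, 6)
  6P = (1, 10)
  7P = (1, 7)
  8P = (2, 11)
  9P = (16, 11)
  10P = (4, 1)
Match found at i = 10.

k = 10


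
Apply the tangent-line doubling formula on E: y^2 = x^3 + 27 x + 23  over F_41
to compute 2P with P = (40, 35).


Doubling: s = (3 x1^2 + a) / (2 y1)
s = (3*40^2 + 27) / (2*35) mod 41 = 18
x3 = s^2 - 2 x1 mod 41 = 18^2 - 2*40 = 39
y3 = s (x1 - x3) - y1 mod 41 = 18 * (40 - 39) - 35 = 24

2P = (39, 24)


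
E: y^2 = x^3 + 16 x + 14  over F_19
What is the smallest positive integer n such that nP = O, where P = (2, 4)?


Compute successive multiples of P until we hit O:
  1P = (2, 4)
  2P = (13, 5)
  3P = (15, 0)
  4P = (13, 14)
  5P = (2, 15)
  6P = O

ord(P) = 6


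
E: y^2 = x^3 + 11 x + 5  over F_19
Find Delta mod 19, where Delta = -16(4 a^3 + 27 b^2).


4 a^3 + 27 b^2 = 4*11^3 + 27*5^2 = 5324 + 675 = 5999
Delta = -16 * (5999) = -95984
Delta mod 19 = 4

Delta = 4 (mod 19)


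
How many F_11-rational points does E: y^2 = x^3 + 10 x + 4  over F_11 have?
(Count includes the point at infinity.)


For each x in F_11, count y with y^2 = x^3 + 10 x + 4 mod 11:
  x = 0: RHS = 4, y in [2, 9]  -> 2 point(s)
  x = 1: RHS = 4, y in [2, 9]  -> 2 point(s)
  x = 4: RHS = 9, y in [3, 8]  -> 2 point(s)
  x = 5: RHS = 3, y in [5, 6]  -> 2 point(s)
  x = 6: RHS = 5, y in [4, 7]  -> 2 point(s)
  x = 9: RHS = 9, y in [3, 8]  -> 2 point(s)
  x = 10: RHS = 4, y in [2, 9]  -> 2 point(s)
Affine points: 14. Add the point at infinity: total = 15.

#E(F_11) = 15


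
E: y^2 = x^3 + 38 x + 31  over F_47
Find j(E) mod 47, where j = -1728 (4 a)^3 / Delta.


Delta = -16(4 a^3 + 27 b^2) mod 47 = 31
-1728 * (4 a)^3 = -1728 * (4*38)^3 mod 47 = 24
j = 24 * 31^(-1) mod 47 = 22

j = 22 (mod 47)


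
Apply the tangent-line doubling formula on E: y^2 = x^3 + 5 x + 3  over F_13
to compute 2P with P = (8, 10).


Doubling: s = (3 x1^2 + a) / (2 y1)
s = (3*8^2 + 5) / (2*10) mod 13 = 4
x3 = s^2 - 2 x1 mod 13 = 4^2 - 2*8 = 0
y3 = s (x1 - x3) - y1 mod 13 = 4 * (8 - 0) - 10 = 9

2P = (0, 9)


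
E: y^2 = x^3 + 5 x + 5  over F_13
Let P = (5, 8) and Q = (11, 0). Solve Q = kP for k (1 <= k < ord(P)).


Enumerate multiples of P until we hit Q = (11, 0):
  1P = (5, 8)
  2P = (2, 7)
  3P = (9, 8)
  4P = (12, 5)
  5P = (6, 11)
  6P = (11, 0)
Match found at i = 6.

k = 6


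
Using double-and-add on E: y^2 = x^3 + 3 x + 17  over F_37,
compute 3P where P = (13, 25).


k = 3 = 11_2 (binary, LSB first: 11)
Double-and-add from P = (13, 25):
  bit 0 = 1: acc = O + (13, 25) = (13, 25)
  bit 1 = 1: acc = (13, 25) + (7, 14) = (7, 23)

3P = (7, 23)


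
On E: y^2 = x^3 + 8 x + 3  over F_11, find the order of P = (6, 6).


Compute successive multiples of P until we hit O:
  1P = (6, 6)
  2P = (2, 7)
  3P = (1, 1)
  4P = (5, 6)
  5P = (0, 5)
  6P = (9, 10)
  7P = (10, 7)
  8P = (4, 0)
  ... (continuing to 16P)
  16P = O

ord(P) = 16


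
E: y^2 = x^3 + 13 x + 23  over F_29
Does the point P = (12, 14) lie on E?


Check whether y^2 = x^3 + 13 x + 23 (mod 29) for (x, y) = (12, 14).
LHS: y^2 = 14^2 mod 29 = 22
RHS: x^3 + 13 x + 23 = 12^3 + 13*12 + 23 mod 29 = 22
LHS = RHS

Yes, on the curve


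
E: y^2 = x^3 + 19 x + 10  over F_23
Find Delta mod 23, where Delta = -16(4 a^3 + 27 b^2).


4 a^3 + 27 b^2 = 4*19^3 + 27*10^2 = 27436 + 2700 = 30136
Delta = -16 * (30136) = -482176
Delta mod 23 = 19

Delta = 19 (mod 23)


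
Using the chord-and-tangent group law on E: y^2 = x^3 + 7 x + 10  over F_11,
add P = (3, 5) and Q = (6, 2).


P != Q, so use the chord formula.
s = (y2 - y1) / (x2 - x1) = (8) / (3) mod 11 = 10
x3 = s^2 - x1 - x2 mod 11 = 10^2 - 3 - 6 = 3
y3 = s (x1 - x3) - y1 mod 11 = 10 * (3 - 3) - 5 = 6

P + Q = (3, 6)


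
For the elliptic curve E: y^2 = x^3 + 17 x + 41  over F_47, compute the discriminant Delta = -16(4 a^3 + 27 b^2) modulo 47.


4 a^3 + 27 b^2 = 4*17^3 + 27*41^2 = 19652 + 45387 = 65039
Delta = -16 * (65039) = -1040624
Delta mod 47 = 3

Delta = 3 (mod 47)


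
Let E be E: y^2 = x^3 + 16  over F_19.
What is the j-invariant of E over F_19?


Delta = -16(4 a^3 + 27 b^2) mod 19 = 7
-1728 * (4 a)^3 = -1728 * (4*0)^3 mod 19 = 0
j = 0 * 7^(-1) mod 19 = 0

j = 0 (mod 19)


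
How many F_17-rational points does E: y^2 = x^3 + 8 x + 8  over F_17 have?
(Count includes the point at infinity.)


For each x in F_17, count y with y^2 = x^3 + 8 x + 8 mod 17:
  x = 0: RHS = 8, y in [5, 12]  -> 2 point(s)
  x = 1: RHS = 0, y in [0]  -> 1 point(s)
  x = 2: RHS = 15, y in [7, 10]  -> 2 point(s)
  x = 3: RHS = 8, y in [5, 12]  -> 2 point(s)
  x = 4: RHS = 2, y in [6, 11]  -> 2 point(s)
  x = 6: RHS = 0, y in [0]  -> 1 point(s)
  x = 7: RHS = 16, y in [4, 13]  -> 2 point(s)
  x = 10: RHS = 0, y in [0]  -> 1 point(s)
  x = 11: RHS = 16, y in [4, 13]  -> 2 point(s)
  x = 12: RHS = 13, y in [8, 9]  -> 2 point(s)
  x = 14: RHS = 8, y in [5, 12]  -> 2 point(s)
  x = 15: RHS = 1, y in [1, 16]  -> 2 point(s)
  x = 16: RHS = 16, y in [4, 13]  -> 2 point(s)
Affine points: 23. Add the point at infinity: total = 24.

#E(F_17) = 24


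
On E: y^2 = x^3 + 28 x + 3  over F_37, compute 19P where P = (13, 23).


k = 19 = 10011_2 (binary, LSB first: 11001)
Double-and-add from P = (13, 23):
  bit 0 = 1: acc = O + (13, 23) = (13, 23)
  bit 1 = 1: acc = (13, 23) + (10, 32) = (23, 7)
  bit 2 = 0: acc unchanged = (23, 7)
  bit 3 = 0: acc unchanged = (23, 7)
  bit 4 = 1: acc = (23, 7) + (18, 30) = (29, 28)

19P = (29, 28)


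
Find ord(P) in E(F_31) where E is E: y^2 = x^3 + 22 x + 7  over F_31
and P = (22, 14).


Compute successive multiples of P until we hit O:
  1P = (22, 14)
  2P = (26, 19)
  3P = (2, 11)
  4P = (4, 29)
  5P = (10, 7)
  6P = (3, 10)
  7P = (13, 14)
  8P = (27, 17)
  ... (continuing to 17P)
  17P = O

ord(P) = 17


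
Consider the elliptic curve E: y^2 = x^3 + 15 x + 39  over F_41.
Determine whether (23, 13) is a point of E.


Check whether y^2 = x^3 + 15 x + 39 (mod 41) for (x, y) = (23, 13).
LHS: y^2 = 13^2 mod 41 = 5
RHS: x^3 + 15 x + 39 = 23^3 + 15*23 + 39 mod 41 = 5
LHS = RHS

Yes, on the curve


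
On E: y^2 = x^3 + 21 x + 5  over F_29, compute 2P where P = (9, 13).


Doubling: s = (3 x1^2 + a) / (2 y1)
s = (3*9^2 + 21) / (2*13) mod 29 = 28
x3 = s^2 - 2 x1 mod 29 = 28^2 - 2*9 = 12
y3 = s (x1 - x3) - y1 mod 29 = 28 * (9 - 12) - 13 = 19

2P = (12, 19)


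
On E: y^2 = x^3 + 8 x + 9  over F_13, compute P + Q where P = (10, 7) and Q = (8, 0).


P != Q, so use the chord formula.
s = (y2 - y1) / (x2 - x1) = (6) / (11) mod 13 = 10
x3 = s^2 - x1 - x2 mod 13 = 10^2 - 10 - 8 = 4
y3 = s (x1 - x3) - y1 mod 13 = 10 * (10 - 4) - 7 = 1

P + Q = (4, 1)


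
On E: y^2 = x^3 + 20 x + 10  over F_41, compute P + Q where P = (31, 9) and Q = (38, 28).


P != Q, so use the chord formula.
s = (y2 - y1) / (x2 - x1) = (19) / (7) mod 41 = 32
x3 = s^2 - x1 - x2 mod 41 = 32^2 - 31 - 38 = 12
y3 = s (x1 - x3) - y1 mod 41 = 32 * (31 - 12) - 9 = 25

P + Q = (12, 25)


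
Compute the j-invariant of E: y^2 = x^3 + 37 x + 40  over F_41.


Delta = -16(4 a^3 + 27 b^2) mod 41 = 15
-1728 * (4 a)^3 = -1728 * (4*37)^3 mod 41 = 17
j = 17 * 15^(-1) mod 41 = 23

j = 23 (mod 41)


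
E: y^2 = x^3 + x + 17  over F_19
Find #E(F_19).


For each x in F_19, count y with y^2 = x^3 + 1 x + 17 mod 19:
  x = 0: RHS = 17, y in [6, 13]  -> 2 point(s)
  x = 1: RHS = 0, y in [0]  -> 1 point(s)
  x = 3: RHS = 9, y in [3, 16]  -> 2 point(s)
  x = 4: RHS = 9, y in [3, 16]  -> 2 point(s)
  x = 6: RHS = 11, y in [7, 12]  -> 2 point(s)
  x = 7: RHS = 6, y in [5, 14]  -> 2 point(s)
  x = 8: RHS = 5, y in [9, 10]  -> 2 point(s)
  x = 10: RHS = 1, y in [1, 18]  -> 2 point(s)
  x = 12: RHS = 9, y in [3, 16]  -> 2 point(s)
  x = 13: RHS = 4, y in [2, 17]  -> 2 point(s)
  x = 14: RHS = 1, y in [1, 18]  -> 2 point(s)
  x = 15: RHS = 6, y in [5, 14]  -> 2 point(s)
  x = 16: RHS = 6, y in [5, 14]  -> 2 point(s)
  x = 17: RHS = 7, y in [8, 11]  -> 2 point(s)
Affine points: 27. Add the point at infinity: total = 28.

#E(F_19) = 28


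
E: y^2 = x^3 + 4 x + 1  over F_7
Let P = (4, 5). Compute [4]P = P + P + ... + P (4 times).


k = 4 = 100_2 (binary, LSB first: 001)
Double-and-add from P = (4, 5):
  bit 0 = 0: acc unchanged = O
  bit 1 = 0: acc unchanged = O
  bit 2 = 1: acc = O + (4, 2) = (4, 2)

4P = (4, 2)


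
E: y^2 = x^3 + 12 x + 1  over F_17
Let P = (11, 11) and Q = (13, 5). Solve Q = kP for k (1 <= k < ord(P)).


Enumerate multiples of P until we hit Q = (13, 5):
  1P = (11, 11)
  2P = (10, 13)
  3P = (0, 1)
  4P = (5, 13)
  5P = (3, 9)
  6P = (2, 4)
  7P = (13, 12)
  8P = (6, 0)
  9P = (13, 5)
Match found at i = 9.

k = 9


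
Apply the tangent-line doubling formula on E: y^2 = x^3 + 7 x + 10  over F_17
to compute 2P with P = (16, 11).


Doubling: s = (3 x1^2 + a) / (2 y1)
s = (3*16^2 + 7) / (2*11) mod 17 = 2
x3 = s^2 - 2 x1 mod 17 = 2^2 - 2*16 = 6
y3 = s (x1 - x3) - y1 mod 17 = 2 * (16 - 6) - 11 = 9

2P = (6, 9)


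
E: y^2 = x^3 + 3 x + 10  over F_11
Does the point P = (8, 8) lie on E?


Check whether y^2 = x^3 + 3 x + 10 (mod 11) for (x, y) = (8, 8).
LHS: y^2 = 8^2 mod 11 = 9
RHS: x^3 + 3 x + 10 = 8^3 + 3*8 + 10 mod 11 = 7
LHS != RHS

No, not on the curve


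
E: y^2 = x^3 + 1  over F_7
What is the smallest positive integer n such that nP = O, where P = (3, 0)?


Compute successive multiples of P until we hit O:
  1P = (3, 0)
  2P = O

ord(P) = 2


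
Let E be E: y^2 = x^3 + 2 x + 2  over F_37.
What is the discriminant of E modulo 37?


4 a^3 + 27 b^2 = 4*2^3 + 27*2^2 = 32 + 108 = 140
Delta = -16 * (140) = -2240
Delta mod 37 = 17

Delta = 17 (mod 37)


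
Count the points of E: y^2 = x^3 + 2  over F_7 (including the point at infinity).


For each x in F_7, count y with y^2 = x^3 + 0 x + 2 mod 7:
  x = 0: RHS = 2, y in [3, 4]  -> 2 point(s)
  x = 3: RHS = 1, y in [1, 6]  -> 2 point(s)
  x = 5: RHS = 1, y in [1, 6]  -> 2 point(s)
  x = 6: RHS = 1, y in [1, 6]  -> 2 point(s)
Affine points: 8. Add the point at infinity: total = 9.

#E(F_7) = 9


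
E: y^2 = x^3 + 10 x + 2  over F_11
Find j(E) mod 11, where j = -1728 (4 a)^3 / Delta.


Delta = -16(4 a^3 + 27 b^2) mod 11 = 8
-1728 * (4 a)^3 = -1728 * (4*10)^3 mod 11 = 9
j = 9 * 8^(-1) mod 11 = 8

j = 8 (mod 11)


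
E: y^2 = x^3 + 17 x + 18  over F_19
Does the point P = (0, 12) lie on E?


Check whether y^2 = x^3 + 17 x + 18 (mod 19) for (x, y) = (0, 12).
LHS: y^2 = 12^2 mod 19 = 11
RHS: x^3 + 17 x + 18 = 0^3 + 17*0 + 18 mod 19 = 18
LHS != RHS

No, not on the curve


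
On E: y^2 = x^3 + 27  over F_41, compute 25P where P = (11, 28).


k = 25 = 11001_2 (binary, LSB first: 10011)
Double-and-add from P = (11, 28):
  bit 0 = 1: acc = O + (11, 28) = (11, 28)
  bit 1 = 0: acc unchanged = (11, 28)
  bit 2 = 0: acc unchanged = (11, 28)
  bit 3 = 1: acc = (11, 28) + (17, 26) = (4, 38)
  bit 4 = 1: acc = (4, 38) + (30, 34) = (16, 8)

25P = (16, 8)


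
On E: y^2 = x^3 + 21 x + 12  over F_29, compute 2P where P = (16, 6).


Doubling: s = (3 x1^2 + a) / (2 y1)
s = (3*16^2 + 21) / (2*6) mod 29 = 15
x3 = s^2 - 2 x1 mod 29 = 15^2 - 2*16 = 19
y3 = s (x1 - x3) - y1 mod 29 = 15 * (16 - 19) - 6 = 7

2P = (19, 7)


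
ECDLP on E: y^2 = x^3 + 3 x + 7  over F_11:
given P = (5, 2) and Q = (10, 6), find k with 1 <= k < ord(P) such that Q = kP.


Enumerate multiples of P until we hit Q = (10, 6):
  1P = (5, 2)
  2P = (10, 5)
  3P = (10, 6)
Match found at i = 3.

k = 3


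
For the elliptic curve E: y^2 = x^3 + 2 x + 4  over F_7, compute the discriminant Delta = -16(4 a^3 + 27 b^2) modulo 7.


4 a^3 + 27 b^2 = 4*2^3 + 27*4^2 = 32 + 432 = 464
Delta = -16 * (464) = -7424
Delta mod 7 = 3

Delta = 3 (mod 7)


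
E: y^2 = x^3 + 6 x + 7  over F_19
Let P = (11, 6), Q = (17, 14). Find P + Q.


P != Q, so use the chord formula.
s = (y2 - y1) / (x2 - x1) = (8) / (6) mod 19 = 14
x3 = s^2 - x1 - x2 mod 19 = 14^2 - 11 - 17 = 16
y3 = s (x1 - x3) - y1 mod 19 = 14 * (11 - 16) - 6 = 0

P + Q = (16, 0)


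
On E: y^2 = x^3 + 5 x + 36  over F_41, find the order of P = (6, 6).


Compute successive multiples of P until we hit O:
  1P = (6, 6)
  2P = (24, 9)
  3P = (19, 26)
  4P = (14, 29)
  5P = (3, 18)
  6P = (7, 39)
  7P = (10, 26)
  8P = (9, 20)
  ... (continuing to 44P)
  44P = O

ord(P) = 44


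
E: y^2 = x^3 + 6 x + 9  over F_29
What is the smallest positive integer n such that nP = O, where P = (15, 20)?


Compute successive multiples of P until we hit O:
  1P = (15, 20)
  2P = (15, 9)
  3P = O

ord(P) = 3


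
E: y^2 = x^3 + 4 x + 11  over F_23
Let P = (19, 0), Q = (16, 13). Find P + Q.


P != Q, so use the chord formula.
s = (y2 - y1) / (x2 - x1) = (13) / (20) mod 23 = 11
x3 = s^2 - x1 - x2 mod 23 = 11^2 - 19 - 16 = 17
y3 = s (x1 - x3) - y1 mod 23 = 11 * (19 - 17) - 0 = 22

P + Q = (17, 22)


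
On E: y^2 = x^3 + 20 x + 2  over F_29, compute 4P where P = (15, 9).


k = 4 = 100_2 (binary, LSB first: 001)
Double-and-add from P = (15, 9):
  bit 0 = 0: acc unchanged = O
  bit 1 = 0: acc unchanged = O
  bit 2 = 1: acc = O + (10, 10) = (10, 10)

4P = (10, 10)


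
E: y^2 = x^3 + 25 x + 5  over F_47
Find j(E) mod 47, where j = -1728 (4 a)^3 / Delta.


Delta = -16(4 a^3 + 27 b^2) mod 47 = 29
-1728 * (4 a)^3 = -1728 * (4*25)^3 mod 47 = 26
j = 26 * 29^(-1) mod 47 = 9

j = 9 (mod 47)


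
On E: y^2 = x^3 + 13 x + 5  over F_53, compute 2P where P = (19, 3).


Doubling: s = (3 x1^2 + a) / (2 y1)
s = (3*19^2 + 13) / (2*3) mod 53 = 6
x3 = s^2 - 2 x1 mod 53 = 6^2 - 2*19 = 51
y3 = s (x1 - x3) - y1 mod 53 = 6 * (19 - 51) - 3 = 17

2P = (51, 17)


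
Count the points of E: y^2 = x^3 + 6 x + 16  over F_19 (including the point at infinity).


For each x in F_19, count y with y^2 = x^3 + 6 x + 16 mod 19:
  x = 0: RHS = 16, y in [4, 15]  -> 2 point(s)
  x = 1: RHS = 4, y in [2, 17]  -> 2 point(s)
  x = 2: RHS = 17, y in [6, 13]  -> 2 point(s)
  x = 3: RHS = 4, y in [2, 17]  -> 2 point(s)
  x = 4: RHS = 9, y in [3, 16]  -> 2 point(s)
  x = 5: RHS = 0, y in [0]  -> 1 point(s)
  x = 8: RHS = 6, y in [5, 14]  -> 2 point(s)
  x = 9: RHS = 1, y in [1, 18]  -> 2 point(s)
  x = 11: RHS = 7, y in [8, 11]  -> 2 point(s)
  x = 12: RHS = 11, y in [7, 12]  -> 2 point(s)
  x = 13: RHS = 11, y in [7, 12]  -> 2 point(s)
  x = 15: RHS = 4, y in [2, 17]  -> 2 point(s)
  x = 16: RHS = 9, y in [3, 16]  -> 2 point(s)
  x = 18: RHS = 9, y in [3, 16]  -> 2 point(s)
Affine points: 27. Add the point at infinity: total = 28.

#E(F_19) = 28


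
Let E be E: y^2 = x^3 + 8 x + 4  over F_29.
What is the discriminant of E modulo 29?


4 a^3 + 27 b^2 = 4*8^3 + 27*4^2 = 2048 + 432 = 2480
Delta = -16 * (2480) = -39680
Delta mod 29 = 21

Delta = 21 (mod 29)


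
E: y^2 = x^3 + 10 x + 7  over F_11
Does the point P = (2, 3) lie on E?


Check whether y^2 = x^3 + 10 x + 7 (mod 11) for (x, y) = (2, 3).
LHS: y^2 = 3^2 mod 11 = 9
RHS: x^3 + 10 x + 7 = 2^3 + 10*2 + 7 mod 11 = 2
LHS != RHS

No, not on the curve


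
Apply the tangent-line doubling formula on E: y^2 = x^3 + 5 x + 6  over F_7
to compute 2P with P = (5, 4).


Doubling: s = (3 x1^2 + a) / (2 y1)
s = (3*5^2 + 5) / (2*4) mod 7 = 3
x3 = s^2 - 2 x1 mod 7 = 3^2 - 2*5 = 6
y3 = s (x1 - x3) - y1 mod 7 = 3 * (5 - 6) - 4 = 0

2P = (6, 0)


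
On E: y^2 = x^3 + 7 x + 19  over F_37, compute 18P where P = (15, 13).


k = 18 = 10010_2 (binary, LSB first: 01001)
Double-and-add from P = (15, 13):
  bit 0 = 0: acc unchanged = O
  bit 1 = 1: acc = O + (3, 20) = (3, 20)
  bit 2 = 0: acc unchanged = (3, 20)
  bit 3 = 0: acc unchanged = (3, 20)
  bit 4 = 1: acc = (3, 20) + (16, 34) = (15, 24)

18P = (15, 24)


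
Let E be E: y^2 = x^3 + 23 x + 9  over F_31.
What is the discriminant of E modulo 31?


4 a^3 + 27 b^2 = 4*23^3 + 27*9^2 = 48668 + 2187 = 50855
Delta = -16 * (50855) = -813680
Delta mod 31 = 8

Delta = 8 (mod 31)


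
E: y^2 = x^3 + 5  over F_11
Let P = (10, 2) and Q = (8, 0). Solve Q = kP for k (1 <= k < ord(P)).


Enumerate multiples of P until we hit Q = (8, 0):
  1P = (10, 2)
  2P = (6, 1)
  3P = (4, 5)
  4P = (0, 4)
  5P = (5, 8)
  6P = (8, 0)
Match found at i = 6.

k = 6


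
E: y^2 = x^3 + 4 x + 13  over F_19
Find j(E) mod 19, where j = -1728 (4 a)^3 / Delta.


Delta = -16(4 a^3 + 27 b^2) mod 19 = 17
-1728 * (4 a)^3 = -1728 * (4*4)^3 mod 19 = 11
j = 11 * 17^(-1) mod 19 = 4

j = 4 (mod 19)


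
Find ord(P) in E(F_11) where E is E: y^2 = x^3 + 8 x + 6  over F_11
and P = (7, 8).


Compute successive multiples of P until we hit O:
  1P = (7, 8)
  2P = (1, 2)
  3P = (4, 6)
  4P = (9, 9)
  5P = (9, 2)
  6P = (4, 5)
  7P = (1, 9)
  8P = (7, 3)
  ... (continuing to 9P)
  9P = O

ord(P) = 9


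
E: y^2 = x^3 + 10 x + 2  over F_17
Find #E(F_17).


For each x in F_17, count y with y^2 = x^3 + 10 x + 2 mod 17:
  x = 0: RHS = 2, y in [6, 11]  -> 2 point(s)
  x = 1: RHS = 13, y in [8, 9]  -> 2 point(s)
  x = 2: RHS = 13, y in [8, 9]  -> 2 point(s)
  x = 3: RHS = 8, y in [5, 12]  -> 2 point(s)
  x = 4: RHS = 4, y in [2, 15]  -> 2 point(s)
  x = 8: RHS = 16, y in [4, 13]  -> 2 point(s)
  x = 11: RHS = 15, y in [7, 10]  -> 2 point(s)
  x = 13: RHS = 0, y in [0]  -> 1 point(s)
  x = 14: RHS = 13, y in [8, 9]  -> 2 point(s)
  x = 15: RHS = 8, y in [5, 12]  -> 2 point(s)
  x = 16: RHS = 8, y in [5, 12]  -> 2 point(s)
Affine points: 21. Add the point at infinity: total = 22.

#E(F_17) = 22


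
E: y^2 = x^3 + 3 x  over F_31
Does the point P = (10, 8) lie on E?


Check whether y^2 = x^3 + 3 x + 0 (mod 31) for (x, y) = (10, 8).
LHS: y^2 = 8^2 mod 31 = 2
RHS: x^3 + 3 x + 0 = 10^3 + 3*10 + 0 mod 31 = 7
LHS != RHS

No, not on the curve


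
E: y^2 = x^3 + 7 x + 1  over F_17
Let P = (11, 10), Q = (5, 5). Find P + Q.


P != Q, so use the chord formula.
s = (y2 - y1) / (x2 - x1) = (12) / (11) mod 17 = 15
x3 = s^2 - x1 - x2 mod 17 = 15^2 - 11 - 5 = 5
y3 = s (x1 - x3) - y1 mod 17 = 15 * (11 - 5) - 10 = 12

P + Q = (5, 12)


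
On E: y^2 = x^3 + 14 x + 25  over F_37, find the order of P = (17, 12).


Compute successive multiples of P until we hit O:
  1P = (17, 12)
  2P = (30, 18)
  3P = (34, 20)
  4P = (35, 10)
  5P = (1, 15)
  6P = (16, 4)
  7P = (31, 24)
  8P = (29, 20)
  ... (continuing to 43P)
  43P = O

ord(P) = 43


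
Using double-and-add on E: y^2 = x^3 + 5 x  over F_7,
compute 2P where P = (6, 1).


k = 2 = 10_2 (binary, LSB first: 01)
Double-and-add from P = (6, 1):
  bit 0 = 0: acc unchanged = O
  bit 1 = 1: acc = O + (4, 0) = (4, 0)

2P = (4, 0)


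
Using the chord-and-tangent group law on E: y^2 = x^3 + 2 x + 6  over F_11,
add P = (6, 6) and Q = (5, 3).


P != Q, so use the chord formula.
s = (y2 - y1) / (x2 - x1) = (8) / (10) mod 11 = 3
x3 = s^2 - x1 - x2 mod 11 = 3^2 - 6 - 5 = 9
y3 = s (x1 - x3) - y1 mod 11 = 3 * (6 - 9) - 6 = 7

P + Q = (9, 7)


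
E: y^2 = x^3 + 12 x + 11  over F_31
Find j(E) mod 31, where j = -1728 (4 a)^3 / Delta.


Delta = -16(4 a^3 + 27 b^2) mod 31 = 10
-1728 * (4 a)^3 = -1728 * (4*12)^3 mod 31 = 27
j = 27 * 10^(-1) mod 31 = 12

j = 12 (mod 31)


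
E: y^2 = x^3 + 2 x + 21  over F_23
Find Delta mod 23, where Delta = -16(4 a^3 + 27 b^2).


4 a^3 + 27 b^2 = 4*2^3 + 27*21^2 = 32 + 11907 = 11939
Delta = -16 * (11939) = -191024
Delta mod 23 = 14

Delta = 14 (mod 23)


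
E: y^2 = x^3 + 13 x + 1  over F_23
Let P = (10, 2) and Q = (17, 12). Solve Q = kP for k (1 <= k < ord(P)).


Enumerate multiples of P until we hit Q = (17, 12):
  1P = (10, 2)
  2P = (21, 17)
  3P = (18, 8)
  4P = (20, 2)
  5P = (16, 21)
  6P = (0, 22)
  7P = (17, 12)
Match found at i = 7.

k = 7


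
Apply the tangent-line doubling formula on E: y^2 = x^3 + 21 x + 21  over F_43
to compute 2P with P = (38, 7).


Doubling: s = (3 x1^2 + a) / (2 y1)
s = (3*38^2 + 21) / (2*7) mod 43 = 13
x3 = s^2 - 2 x1 mod 43 = 13^2 - 2*38 = 7
y3 = s (x1 - x3) - y1 mod 43 = 13 * (38 - 7) - 7 = 9

2P = (7, 9)


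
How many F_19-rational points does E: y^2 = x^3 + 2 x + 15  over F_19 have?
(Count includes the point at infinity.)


For each x in F_19, count y with y^2 = x^3 + 2 x + 15 mod 19:
  x = 4: RHS = 11, y in [7, 12]  -> 2 point(s)
  x = 5: RHS = 17, y in [6, 13]  -> 2 point(s)
  x = 7: RHS = 11, y in [7, 12]  -> 2 point(s)
  x = 8: RHS = 11, y in [7, 12]  -> 2 point(s)
  x = 10: RHS = 9, y in [3, 16]  -> 2 point(s)
  x = 11: RHS = 0, y in [0]  -> 1 point(s)
  x = 12: RHS = 0, y in [0]  -> 1 point(s)
  x = 15: RHS = 0, y in [0]  -> 1 point(s)
  x = 16: RHS = 1, y in [1, 18]  -> 2 point(s)
Affine points: 15. Add the point at infinity: total = 16.

#E(F_19) = 16


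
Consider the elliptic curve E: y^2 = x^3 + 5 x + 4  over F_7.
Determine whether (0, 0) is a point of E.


Check whether y^2 = x^3 + 5 x + 4 (mod 7) for (x, y) = (0, 0).
LHS: y^2 = 0^2 mod 7 = 0
RHS: x^3 + 5 x + 4 = 0^3 + 5*0 + 4 mod 7 = 4
LHS != RHS

No, not on the curve


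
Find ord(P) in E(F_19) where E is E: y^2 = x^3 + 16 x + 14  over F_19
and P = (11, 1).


Compute successive multiples of P until we hit O:
  1P = (11, 1)
  2P = (2, 4)
  3P = (4, 3)
  4P = (13, 5)
  5P = (18, 4)
  6P = (15, 0)
  7P = (18, 15)
  8P = (13, 14)
  ... (continuing to 12P)
  12P = O

ord(P) = 12


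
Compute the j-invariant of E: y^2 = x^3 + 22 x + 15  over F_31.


Delta = -16(4 a^3 + 27 b^2) mod 31 = 17
-1728 * (4 a)^3 = -1728 * (4*22)^3 mod 31 = 23
j = 23 * 17^(-1) mod 31 = 5

j = 5 (mod 31)


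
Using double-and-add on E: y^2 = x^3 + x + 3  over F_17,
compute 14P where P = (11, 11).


k = 14 = 1110_2 (binary, LSB first: 0111)
Double-and-add from P = (11, 11):
  bit 0 = 0: acc unchanged = O
  bit 1 = 1: acc = O + (16, 16) = (16, 16)
  bit 2 = 1: acc = (16, 16) + (6, 15) = (3, 4)
  bit 3 = 1: acc = (3, 4) + (7, 8) = (8, 8)

14P = (8, 8)


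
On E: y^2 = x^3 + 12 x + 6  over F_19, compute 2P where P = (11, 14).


Doubling: s = (3 x1^2 + a) / (2 y1)
s = (3*11^2 + 12) / (2*14) mod 19 = 10
x3 = s^2 - 2 x1 mod 19 = 10^2 - 2*11 = 2
y3 = s (x1 - x3) - y1 mod 19 = 10 * (11 - 2) - 14 = 0

2P = (2, 0)


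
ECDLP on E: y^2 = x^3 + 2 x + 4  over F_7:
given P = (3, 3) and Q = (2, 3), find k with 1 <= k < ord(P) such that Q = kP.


Enumerate multiples of P until we hit Q = (2, 3):
  1P = (3, 3)
  2P = (2, 3)
Match found at i = 2.

k = 2


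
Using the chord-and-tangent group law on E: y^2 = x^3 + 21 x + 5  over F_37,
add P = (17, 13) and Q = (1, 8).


P != Q, so use the chord formula.
s = (y2 - y1) / (x2 - x1) = (32) / (21) mod 37 = 35
x3 = s^2 - x1 - x2 mod 37 = 35^2 - 17 - 1 = 23
y3 = s (x1 - x3) - y1 mod 37 = 35 * (17 - 23) - 13 = 36

P + Q = (23, 36)


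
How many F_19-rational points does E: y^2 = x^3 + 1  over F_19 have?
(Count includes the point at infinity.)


For each x in F_19, count y with y^2 = x^3 + 0 x + 1 mod 19:
  x = 0: RHS = 1, y in [1, 18]  -> 2 point(s)
  x = 2: RHS = 9, y in [3, 16]  -> 2 point(s)
  x = 3: RHS = 9, y in [3, 16]  -> 2 point(s)
  x = 8: RHS = 0, y in [0]  -> 1 point(s)
  x = 12: RHS = 0, y in [0]  -> 1 point(s)
  x = 14: RHS = 9, y in [3, 16]  -> 2 point(s)
  x = 18: RHS = 0, y in [0]  -> 1 point(s)
Affine points: 11. Add the point at infinity: total = 12.

#E(F_19) = 12


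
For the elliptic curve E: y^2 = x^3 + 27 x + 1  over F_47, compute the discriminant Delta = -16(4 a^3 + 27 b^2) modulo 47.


4 a^3 + 27 b^2 = 4*27^3 + 27*1^2 = 78732 + 27 = 78759
Delta = -16 * (78759) = -1260144
Delta mod 47 = 20

Delta = 20 (mod 47)


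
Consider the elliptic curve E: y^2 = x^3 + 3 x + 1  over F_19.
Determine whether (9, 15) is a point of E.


Check whether y^2 = x^3 + 3 x + 1 (mod 19) for (x, y) = (9, 15).
LHS: y^2 = 15^2 mod 19 = 16
RHS: x^3 + 3 x + 1 = 9^3 + 3*9 + 1 mod 19 = 16
LHS = RHS

Yes, on the curve


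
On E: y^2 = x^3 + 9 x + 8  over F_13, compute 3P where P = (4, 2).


k = 3 = 11_2 (binary, LSB first: 11)
Double-and-add from P = (4, 2):
  bit 0 = 1: acc = O + (4, 2) = (4, 2)
  bit 1 = 1: acc = (4, 2) + (9, 8) = (3, 7)

3P = (3, 7)


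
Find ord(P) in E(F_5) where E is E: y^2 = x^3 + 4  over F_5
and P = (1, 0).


Compute successive multiples of P until we hit O:
  1P = (1, 0)
  2P = O

ord(P) = 2


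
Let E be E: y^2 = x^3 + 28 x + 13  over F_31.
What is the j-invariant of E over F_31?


Delta = -16(4 a^3 + 27 b^2) mod 31 = 20
-1728 * (4 a)^3 = -1728 * (4*28)^3 mod 31 = 2
j = 2 * 20^(-1) mod 31 = 28

j = 28 (mod 31)


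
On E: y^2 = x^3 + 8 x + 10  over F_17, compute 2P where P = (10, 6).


Doubling: s = (3 x1^2 + a) / (2 y1)
s = (3*10^2 + 8) / (2*6) mod 17 = 3
x3 = s^2 - 2 x1 mod 17 = 3^2 - 2*10 = 6
y3 = s (x1 - x3) - y1 mod 17 = 3 * (10 - 6) - 6 = 6

2P = (6, 6)


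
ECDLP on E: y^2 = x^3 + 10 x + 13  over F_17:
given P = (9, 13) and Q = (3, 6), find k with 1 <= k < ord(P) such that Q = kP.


Enumerate multiples of P until we hit Q = (3, 6):
  1P = (9, 13)
  2P = (15, 11)
  3P = (12, 5)
  4P = (5, 16)
  5P = (11, 14)
  6P = (10, 12)
  7P = (16, 11)
  8P = (7, 1)
  9P = (3, 6)
Match found at i = 9.

k = 9


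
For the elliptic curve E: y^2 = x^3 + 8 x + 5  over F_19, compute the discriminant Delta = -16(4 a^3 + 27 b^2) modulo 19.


4 a^3 + 27 b^2 = 4*8^3 + 27*5^2 = 2048 + 675 = 2723
Delta = -16 * (2723) = -43568
Delta mod 19 = 18

Delta = 18 (mod 19)


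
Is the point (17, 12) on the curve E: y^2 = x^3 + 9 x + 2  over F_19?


Check whether y^2 = x^3 + 9 x + 2 (mod 19) for (x, y) = (17, 12).
LHS: y^2 = 12^2 mod 19 = 11
RHS: x^3 + 9 x + 2 = 17^3 + 9*17 + 2 mod 19 = 14
LHS != RHS

No, not on the curve


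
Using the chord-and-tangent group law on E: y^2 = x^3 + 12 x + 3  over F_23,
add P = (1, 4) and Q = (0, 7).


P != Q, so use the chord formula.
s = (y2 - y1) / (x2 - x1) = (3) / (22) mod 23 = 20
x3 = s^2 - x1 - x2 mod 23 = 20^2 - 1 - 0 = 8
y3 = s (x1 - x3) - y1 mod 23 = 20 * (1 - 8) - 4 = 17

P + Q = (8, 17)


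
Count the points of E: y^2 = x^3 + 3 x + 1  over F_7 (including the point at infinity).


For each x in F_7, count y with y^2 = x^3 + 3 x + 1 mod 7:
  x = 0: RHS = 1, y in [1, 6]  -> 2 point(s)
  x = 2: RHS = 1, y in [1, 6]  -> 2 point(s)
  x = 3: RHS = 2, y in [3, 4]  -> 2 point(s)
  x = 4: RHS = 0, y in [0]  -> 1 point(s)
  x = 5: RHS = 1, y in [1, 6]  -> 2 point(s)
  x = 6: RHS = 4, y in [2, 5]  -> 2 point(s)
Affine points: 11. Add the point at infinity: total = 12.

#E(F_7) = 12


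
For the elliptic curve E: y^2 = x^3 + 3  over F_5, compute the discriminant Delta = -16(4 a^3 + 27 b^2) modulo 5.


4 a^3 + 27 b^2 = 4*0^3 + 27*3^2 = 0 + 243 = 243
Delta = -16 * (243) = -3888
Delta mod 5 = 2

Delta = 2 (mod 5)


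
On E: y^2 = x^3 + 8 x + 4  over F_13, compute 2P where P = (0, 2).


Doubling: s = (3 x1^2 + a) / (2 y1)
s = (3*0^2 + 8) / (2*2) mod 13 = 2
x3 = s^2 - 2 x1 mod 13 = 2^2 - 2*0 = 4
y3 = s (x1 - x3) - y1 mod 13 = 2 * (0 - 4) - 2 = 3

2P = (4, 3)


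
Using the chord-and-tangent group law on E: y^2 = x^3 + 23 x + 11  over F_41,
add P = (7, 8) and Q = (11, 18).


P != Q, so use the chord formula.
s = (y2 - y1) / (x2 - x1) = (10) / (4) mod 41 = 23
x3 = s^2 - x1 - x2 mod 41 = 23^2 - 7 - 11 = 19
y3 = s (x1 - x3) - y1 mod 41 = 23 * (7 - 19) - 8 = 3

P + Q = (19, 3)


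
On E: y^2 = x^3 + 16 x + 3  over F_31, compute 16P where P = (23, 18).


k = 16 = 10000_2 (binary, LSB first: 00001)
Double-and-add from P = (23, 18):
  bit 0 = 0: acc unchanged = O
  bit 1 = 0: acc unchanged = O
  bit 2 = 0: acc unchanged = O
  bit 3 = 0: acc unchanged = O
  bit 4 = 1: acc = O + (1, 12) = (1, 12)

16P = (1, 12)
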